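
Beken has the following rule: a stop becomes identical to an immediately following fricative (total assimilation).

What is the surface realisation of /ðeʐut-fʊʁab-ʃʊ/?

/t/ is the segment targeted by the rule; it sits immediately before /f/, so it assimilates completely and surfaces as [f].
The same rule applies at the second boundary: /b/ → [ʃ] next to /ʃ/.

[ðeʐuffʊʁaʃʃʊ]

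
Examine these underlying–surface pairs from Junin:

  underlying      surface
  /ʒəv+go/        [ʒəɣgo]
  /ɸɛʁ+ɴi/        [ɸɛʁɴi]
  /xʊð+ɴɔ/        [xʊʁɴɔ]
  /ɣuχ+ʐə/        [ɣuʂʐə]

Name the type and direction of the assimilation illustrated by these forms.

regressive place assimilation

The segment that alternates is /v/, which surfaces as [ɣ] when adjacent to /g/.
The change labiodental → velar matches the place of the following /g/, identifying this as place assimilation.
Manner and voice are unchanged, so the assimilation is partial, not total.
The other alternating forms pattern the same way: /ð/ → [ʁ] before /ɴ/ (dental → uvular, matching uvular); /χ/ → [ʂ] before /ʐ/ (uvular → retroflex, matching retroflex) — only place changes, and always toward the following segment.
No alternation appears in [ɸɛʁɴi]: there the adjacent consonants already agree in place (/ʁ/ and /ɴ/ are both uvular), so this form is consistent with the same rule.
The trigger is the following segment, so the direction is regressive (anticipatory).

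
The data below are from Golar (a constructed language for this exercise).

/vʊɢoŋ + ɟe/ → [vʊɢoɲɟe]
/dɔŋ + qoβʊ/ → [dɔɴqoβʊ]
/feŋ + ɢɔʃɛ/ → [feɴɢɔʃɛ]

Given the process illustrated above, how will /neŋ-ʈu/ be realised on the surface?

[neɳʈu]

The data show regressive place assimilation: /ŋ/ → [ɲ] before /ɟ/; /ŋ/ → [ɴ] before /q/; /ŋ/ → [ɴ] before /ɢ/. In each pair only place changes, matching the following consonant, while manner and voice stay constant.
/ŋ/ is a voiced velar nasal. The following trigger /ʈ/ is retroflex, so /ŋ/ must become retroflex as well.
A voiced retroflex nasal is [ɳ], so the surface segment is [ɳ].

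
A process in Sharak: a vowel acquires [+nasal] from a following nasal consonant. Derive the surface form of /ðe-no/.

[ðẽno]

/e/ sits next to the nasal /n/ and is therefore nasalised to [ẽ].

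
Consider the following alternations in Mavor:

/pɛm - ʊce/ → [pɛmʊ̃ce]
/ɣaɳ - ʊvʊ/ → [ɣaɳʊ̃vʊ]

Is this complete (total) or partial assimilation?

partial assimilation

The vowel /ʊ/ surfaces as nasalised [ʊ̃] next to the preceding nasal /m/ — it has acquired the [+nasal] feature of its neighbour.
Likewise in the remaining data: /ʊ/ → [ʊ̃] after /ɳ/ — each time a vowel is nasalised next to a preceding nasal.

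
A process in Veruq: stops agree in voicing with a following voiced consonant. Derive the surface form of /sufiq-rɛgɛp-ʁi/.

/q/ is a voiceless uvular stop. The following trigger /r/ is voiced, so /q/ must become voiced as well.
The voiced uvular stop is [ɢ], so /q/ → [ɢ].
At the second juncture, /p/ likewise becomes [b] adjacent to /ʁ/.

[sufiɢrɛgɛbʁi]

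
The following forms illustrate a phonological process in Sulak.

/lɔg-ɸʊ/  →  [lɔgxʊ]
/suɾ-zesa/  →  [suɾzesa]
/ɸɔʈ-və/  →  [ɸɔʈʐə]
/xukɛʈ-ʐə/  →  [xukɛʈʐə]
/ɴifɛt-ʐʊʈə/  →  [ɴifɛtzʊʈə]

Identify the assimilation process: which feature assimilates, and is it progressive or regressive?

Underlying /ɸ/ is realised as [x] next to /g/; /g/ itself does not change.
/ɸ/ is bilabial while /g/ is velar; the output [x] is velar, matching the trigger — so the feature that spreads is place.
Manner and voice are unchanged, so the assimilation is partial, not total.
Checking the remaining alternations: /v/ → [ʐ] after /ʈ/ (labiodental → retroflex, matching retroflex); /ʐ/ → [z] after /t/ (retroflex → alveolar, matching alveolar) — only place changes, and always toward the preceding segment.
No alternation appears in [suɾzesa], [xukɛʈʐə]: there the adjacent consonants already agree in place (/z/ and /ɾ/ are both alveolar; /ʐ/ and /ʈ/ are both retroflex), so these forms are consistent with the same rule.
Since the segment that changes follows the conditioning segment, the assimilation is progressive.

progressive place assimilation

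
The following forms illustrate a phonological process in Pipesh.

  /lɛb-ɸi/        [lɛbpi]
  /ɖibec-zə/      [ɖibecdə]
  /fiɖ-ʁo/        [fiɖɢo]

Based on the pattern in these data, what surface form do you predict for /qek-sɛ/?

The data show progressive manner assimilation: /ɸ/ → [p] after /b/; /z/ → [d] after /c/; /ʁ/ → [ɢ] after /ɖ/. In each pair only manner changes, matching the preceding consonant, while place and voice stay constant.
/s/ is a voiceless alveolar fricative. The preceding trigger /k/ is a stop, so /s/ must become a stop as well.
A voiceless alveolar stop is [t], so the surface segment is [t].

[qektɛ]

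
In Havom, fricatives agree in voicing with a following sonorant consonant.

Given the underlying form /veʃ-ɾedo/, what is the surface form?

[veʒɾedo]

The rule targets /ʃ/ (voiceless postalveolar fricative), which sits before the trigger /ɾ/ (voiced).
The voiced postalveolar fricative is [ʒ], so /ʃ/ → [ʒ].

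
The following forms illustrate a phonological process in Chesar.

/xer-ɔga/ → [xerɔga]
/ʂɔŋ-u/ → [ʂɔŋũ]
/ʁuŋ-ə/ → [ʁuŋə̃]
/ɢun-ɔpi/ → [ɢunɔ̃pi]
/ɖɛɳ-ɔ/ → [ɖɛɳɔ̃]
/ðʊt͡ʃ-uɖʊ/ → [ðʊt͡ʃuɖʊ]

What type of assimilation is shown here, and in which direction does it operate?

The vowel /u/ surfaces as nasalised [ũ] next to the preceding nasal /ŋ/ — it has acquired the [+nasal] feature of its neighbour.
The other forms show the same pattern: /ə/ → [ə̃] after /ŋ/; /ɔ/ → [ɔ̃] after /n/; /ɔ/ → [ɔ̃] after /ɳ/ — each time a vowel is nasalised next to a preceding nasal.
No change occurs in [xerɔga], [ðʊt͡ʃuɖʊ] because the vowel at the boundary is adjacent to an oral consonant, not a nasal (/ɔ/ next to /r/; /u/ next to /t͡ʃ/).
Because the conditioning nasal is to the left of the vowel that changes, the process is progressive (perseverative).

progressive nasality assimilation (vowel nasalisation)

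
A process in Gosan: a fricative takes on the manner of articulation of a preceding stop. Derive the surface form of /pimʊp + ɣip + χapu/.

The rule targets /ɣ/ (voiced velar fricative), which sits after the trigger /p/ (stop).
Changing only its manner to stop gives [g] — the voiced velar stop.
The same rule applies at the second boundary: /χ/ → [q] next to /p/.

[pimʊpgipqapu]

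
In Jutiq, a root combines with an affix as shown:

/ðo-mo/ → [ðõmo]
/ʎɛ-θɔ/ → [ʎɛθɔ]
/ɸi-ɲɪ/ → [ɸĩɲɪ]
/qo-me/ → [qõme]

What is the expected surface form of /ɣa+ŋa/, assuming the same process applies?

The data show regressive nasality assimilation (vowel nasalisation): /o/ → [õ] before /m/; /i/ → [ĩ] before /ɲ/ — a vowel is nasalised by an immediately following nasal consonant.
No change occurs in [ʎɛθɔ] because the vowel at the boundary is adjacent to an oral consonant, not a nasal (/ɛ/ next to /θ/).
The vowel /a/ is adjacent to the following nasal /ŋ/, so it acquires [+nasal] and surfaces as [ã].

[ɣãŋa]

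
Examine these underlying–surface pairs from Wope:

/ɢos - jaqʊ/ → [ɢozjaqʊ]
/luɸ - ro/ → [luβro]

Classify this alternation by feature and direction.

Comparing underlying and surface forms, /s/ → [z] is the alternation; the neighbouring /j/ is constant.
/s/ is voiceless while /j/ is voiced; the output [z] is voiced, matching the trigger — so the feature that spreads is voicing.
Place and manner are unchanged, so the assimilation is partial, not total.
The same holds elsewhere in the data: /ɸ/ → [β] before /r/ (voiceless → voiced, matching voiced) — only voicing changes, and always toward the following segment.
The trigger is the following segment, so the direction is regressive (anticipatory).

regressive voicing assimilation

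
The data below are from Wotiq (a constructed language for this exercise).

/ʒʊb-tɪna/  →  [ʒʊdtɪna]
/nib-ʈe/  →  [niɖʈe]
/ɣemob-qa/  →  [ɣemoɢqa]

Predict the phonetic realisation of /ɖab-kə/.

[ɖagkə]

The data show regressive place assimilation: /b/ → [d] before /t/; /b/ → [ɖ] before /ʈ/; /b/ → [ɢ] before /q/. In each pair only place changes, matching the following consonant, while manner and voice stay constant.
The rule targets /b/ (voiced bilabial stop), which sits before the trigger /k/ (velar).
The voiced velar stop is [g], so /b/ → [g].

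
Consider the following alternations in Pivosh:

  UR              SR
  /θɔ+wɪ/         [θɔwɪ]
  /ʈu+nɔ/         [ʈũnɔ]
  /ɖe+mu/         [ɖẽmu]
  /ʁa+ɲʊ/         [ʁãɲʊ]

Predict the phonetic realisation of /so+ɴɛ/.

[sõɴɛ]

The data show regressive nasality assimilation (vowel nasalisation): /u/ → [ũ] before /n/; /e/ → [ẽ] before /m/; /a/ → [ã] before /ɲ/ — a vowel is nasalised by an immediately following nasal consonant.
No change occurs in [θɔwɪ] because the vowel at the boundary is adjacent to an oral consonant, not a nasal (/ɔ/ next to /w/).
The vowel /o/ is adjacent to the following nasal /ɴ/, so it acquires [+nasal] and surfaces as [õ].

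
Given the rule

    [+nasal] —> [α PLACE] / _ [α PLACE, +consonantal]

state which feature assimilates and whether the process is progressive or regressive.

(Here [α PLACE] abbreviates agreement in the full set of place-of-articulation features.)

The shared variable α links the value of the place features (abbreviated [PLACE]) on the target to the same value on the neighbouring segment, so place is the feature that assimilates.
The conditioning segment sits to the right of the focus bar, meaning the trigger follows the segment that changes — regressive assimilation.

regressive place assimilation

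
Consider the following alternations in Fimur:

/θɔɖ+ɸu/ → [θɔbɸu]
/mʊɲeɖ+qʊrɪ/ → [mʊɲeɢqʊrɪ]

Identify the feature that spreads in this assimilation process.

Comparing underlying and surface forms, /ɖ/ → [b] is the alternation; the neighbouring /ɸ/ is constant.
/ɖ/ is retroflex while /ɸ/ is bilabial; the output [b] is bilabial, matching the trigger — so the feature that spreads is place.
Checking the remaining alternation: /ɖ/ → [ɢ] before /q/ (retroflex → uvular, matching uvular) — only place changes, and always toward the following segment.

place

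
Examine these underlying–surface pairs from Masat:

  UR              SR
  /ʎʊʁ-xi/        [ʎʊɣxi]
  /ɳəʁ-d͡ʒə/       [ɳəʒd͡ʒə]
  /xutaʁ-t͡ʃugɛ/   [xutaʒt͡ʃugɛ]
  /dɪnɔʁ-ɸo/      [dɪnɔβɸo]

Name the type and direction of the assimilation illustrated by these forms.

The segment that alternates is /ʁ/, which surfaces as [ɣ] when adjacent to /x/.
/ʁ/ is uvular while /x/ is velar; the output [ɣ] is velar, matching the trigger — so the feature that spreads is place.
Manner and voice are unchanged, so the assimilation is partial, not total.
Checking the remaining alternations: /ʁ/ → [ʒ] before /d͡ʒ/ (uvular → postalveolar, matching postalveolar); /ʁ/ → [ʒ] before /t͡ʃ/ (uvular → postalveolar, matching postalveolar); /ʁ/ → [β] before /ɸ/ (uvular → bilabial, matching bilabial) — only place changes, and always toward the following segment.
Since the segment that changes precedes the conditioning segment, the assimilation is regressive.

regressive place assimilation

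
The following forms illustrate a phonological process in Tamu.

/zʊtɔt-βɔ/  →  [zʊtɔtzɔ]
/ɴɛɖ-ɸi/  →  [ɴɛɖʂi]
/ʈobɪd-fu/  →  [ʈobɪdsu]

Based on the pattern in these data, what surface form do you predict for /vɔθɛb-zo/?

The data show progressive place assimilation: /β/ → [z] after /t/; /ɸ/ → [ʂ] after /ɖ/; /f/ → [s] after /d/. In each pair only place changes, matching the preceding consonant, while manner and voice stay constant.
/z/ is a voiced alveolar fricative. The preceding trigger /b/ is bilabial, so /z/ must become bilabial as well.
A voiced bilabial fricative is [β], so the surface segment is [β].

[vɔθɛbβo]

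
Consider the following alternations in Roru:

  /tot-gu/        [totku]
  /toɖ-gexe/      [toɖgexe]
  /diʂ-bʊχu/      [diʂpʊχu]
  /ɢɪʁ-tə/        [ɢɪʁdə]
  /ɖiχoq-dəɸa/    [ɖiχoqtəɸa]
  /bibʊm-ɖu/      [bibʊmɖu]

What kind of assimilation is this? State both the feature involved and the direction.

Underlying /g/ is realised as [k] next to /t/; /t/ itself does not change.
The change voiced → voiceless matches the voicing of the preceding /t/, identifying this as voicing assimilation.
Place and manner are unchanged, so the assimilation is partial, not total.
The same holds elsewhere in the data: /b/ → [p] after /ʂ/ (voiced → voiceless, matching voiceless); /t/ → [d] after /ʁ/ (voiceless → voiced, matching voiced); /d/ → [t] after /q/ (voiced → voiceless, matching voiceless) — only voicing changes, and always toward the preceding segment.
No alternation appears in [toɖgexe], [bibʊmɖu]: there the adjacent consonants already agree in voicing (/g/ and /ɖ/ are both voiced; /ɖ/ and /m/ are both voiced), so these forms are consistent with the same rule.
The trigger is the preceding segment, so the direction is progressive (perseverative).

progressive voicing assimilation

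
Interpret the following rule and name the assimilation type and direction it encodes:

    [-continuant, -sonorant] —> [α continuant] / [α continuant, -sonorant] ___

The rule copies [continuant] (continuancy) from the environment onto the target stops; since [±continuant] encodes the stop/fricative manner contrast, the assimilating dimension is manner.
The conditioning segment sits to the left of the focus bar, meaning the trigger precedes the segment that changes — progressive assimilation.

progressive manner assimilation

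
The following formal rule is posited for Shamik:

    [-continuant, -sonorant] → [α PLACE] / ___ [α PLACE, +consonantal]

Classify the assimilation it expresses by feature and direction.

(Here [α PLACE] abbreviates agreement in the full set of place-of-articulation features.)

regressive place assimilation

The rule copies the place features (abbreviated [PLACE]) from the environment onto the target, so the assimilating feature is place.
The conditioning segment sits to the right of the focus bar, meaning the trigger follows the segment that changes — regressive assimilation.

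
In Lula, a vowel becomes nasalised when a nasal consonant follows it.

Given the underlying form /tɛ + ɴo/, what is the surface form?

[tɛ̃ɴo]

The vowel /ɛ/ is adjacent to the following nasal /ɴ/, so it acquires [+nasal] and surfaces as [ɛ̃].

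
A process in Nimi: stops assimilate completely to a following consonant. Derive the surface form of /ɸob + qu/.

/b/ is the segment targeted by the rule; it sits immediately before /q/, so it assimilates completely and surfaces as [q].

[ɸoqqu]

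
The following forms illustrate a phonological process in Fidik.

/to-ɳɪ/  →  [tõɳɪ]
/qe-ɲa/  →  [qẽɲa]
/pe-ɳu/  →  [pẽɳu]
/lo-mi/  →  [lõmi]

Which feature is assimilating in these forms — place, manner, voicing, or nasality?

The vowel /o/ surfaces as nasalised [õ] next to the following nasal /ɳ/ — it has acquired the [+nasal] feature of its neighbour.
Likewise in the remaining data: /e/ → [ẽ] before /ɲ/; /e/ → [ẽ] before /ɳ/; /o/ → [õ] before /m/ — each time a vowel is nasalised next to a following nasal.

nasality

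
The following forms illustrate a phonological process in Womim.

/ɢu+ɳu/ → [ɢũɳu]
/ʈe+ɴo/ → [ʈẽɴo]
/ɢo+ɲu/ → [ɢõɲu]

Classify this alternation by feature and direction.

The vowel /u/ surfaces as nasalised [ũ] next to the following nasal /ɳ/ — it has acquired the [+nasal] feature of its neighbour.
The other forms show the same pattern: /e/ → [ẽ] before /ɴ/; /o/ → [õ] before /ɲ/ — each time a vowel is nasalised next to a following nasal.
Because the conditioning nasal is to the right of the vowel that changes, the process is regressive (anticipatory).

regressive nasality assimilation (vowel nasalisation)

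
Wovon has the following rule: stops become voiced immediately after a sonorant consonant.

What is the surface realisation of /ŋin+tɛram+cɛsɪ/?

[ŋindɛramɟɛsɪ]

/t/ is a voiceless alveolar stop. The preceding trigger /n/ is voiced, so /t/ must become voiced as well.
The voiced alveolar stop is [d], so /t/ → [d].
At the second juncture, /c/ likewise becomes [ɟ] adjacent to /m/.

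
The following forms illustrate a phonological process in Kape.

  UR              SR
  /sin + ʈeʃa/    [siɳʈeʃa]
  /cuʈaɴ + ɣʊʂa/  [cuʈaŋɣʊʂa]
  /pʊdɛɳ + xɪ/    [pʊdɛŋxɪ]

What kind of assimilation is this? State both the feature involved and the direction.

regressive place assimilation

Underlying /n/ is realised as [ɳ] next to /ʈ/; /ʈ/ itself does not change.
/n/ is alveolar while /ʈ/ is retroflex; the output [ɳ] is retroflex, matching the trigger — so the feature that spreads is place.
Manner and voice are unchanged, so the assimilation is partial, not total.
The same holds elsewhere in the data: /ɴ/ → [ŋ] before /ɣ/ (uvular → velar, matching velar); /ɳ/ → [ŋ] before /x/ (retroflex → velar, matching velar) — only place changes, and always toward the following segment.
The trigger is the following segment, so the direction is regressive (anticipatory).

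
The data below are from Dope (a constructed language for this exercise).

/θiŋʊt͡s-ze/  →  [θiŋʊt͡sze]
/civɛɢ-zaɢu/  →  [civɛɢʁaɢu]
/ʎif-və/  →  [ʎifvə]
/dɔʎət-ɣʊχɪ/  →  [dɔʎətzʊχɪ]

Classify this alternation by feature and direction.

progressive place assimilation

Underlying /z/ is realised as [ʁ] next to /ɢ/; /ɢ/ itself does not change.
The change alveolar → uvular matches the place of the preceding /ɢ/, identifying this as place assimilation.
Manner and voice are unchanged, so the assimilation is partial, not total.
The other alternating form patterns the same way: /ɣ/ → [z] after /t/ (velar → alveolar, matching alveolar) — only place changes, and always toward the preceding segment.
No alternation appears in [θiŋʊt͡sze], [ʎifvə]: there the adjacent consonants already agree in place (/z/ and /t͡s/ are both alveolar; /v/ and /f/ are both labiodental), so these forms are consistent with the same rule.
Since the segment that changes follows the conditioning segment, the assimilation is progressive.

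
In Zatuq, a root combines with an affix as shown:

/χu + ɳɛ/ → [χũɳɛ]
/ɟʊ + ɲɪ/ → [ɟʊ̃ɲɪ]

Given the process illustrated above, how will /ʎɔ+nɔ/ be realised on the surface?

[ʎɔ̃nɔ]

The data show regressive nasality assimilation (vowel nasalisation): /u/ → [ũ] before /ɳ/; /ʊ/ → [ʊ̃] before /ɲ/ — a vowel is nasalised by an immediately following nasal consonant.
The vowel /ɔ/ is adjacent to the following nasal /n/, so it acquires [+nasal] and surfaces as [ɔ̃].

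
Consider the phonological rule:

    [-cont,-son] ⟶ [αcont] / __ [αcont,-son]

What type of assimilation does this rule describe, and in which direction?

The rule copies [cont] (continuancy) from the environment onto the target stops; since [±cont] encodes the stop/fricative manner contrast, the assimilating dimension is manner.
Since the environment is written after the underscore, the trigger follows the target; the direction is regressive.

regressive manner assimilation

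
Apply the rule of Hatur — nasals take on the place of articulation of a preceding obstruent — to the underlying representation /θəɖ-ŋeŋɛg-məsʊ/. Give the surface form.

[θəɖɳeŋɛgŋəsʊ]

/ŋ/ is a voiced velar nasal. The preceding trigger /ɖ/ is retroflex, so /ŋ/ must become retroflex as well.
A voiced retroflex nasal is [ɳ], so the surface segment is [ɳ].
The same rule applies at the second boundary: /m/ → [ŋ] next to /g/.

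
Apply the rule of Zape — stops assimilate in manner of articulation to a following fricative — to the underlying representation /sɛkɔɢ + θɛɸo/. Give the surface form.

[sɛkɔʁθɛɸo]

/ɢ/ is a voiced uvular stop. The following trigger /θ/ is a fricative, so /ɢ/ must become a fricative as well.
The voiced uvular fricative is [ʁ], so /ɢ/ → [ʁ].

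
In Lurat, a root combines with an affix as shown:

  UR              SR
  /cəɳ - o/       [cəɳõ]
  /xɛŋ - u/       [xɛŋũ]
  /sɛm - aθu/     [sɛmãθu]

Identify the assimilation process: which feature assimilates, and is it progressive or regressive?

The vowel /o/ surfaces as nasalised [õ] next to the preceding nasal /ɳ/ — it has acquired the [+nasal] feature of its neighbour.
The other forms show the same pattern: /u/ → [ũ] after /ŋ/; /a/ → [ã] after /m/ — each time a vowel is nasalised next to a preceding nasal.
Because the conditioning nasal is to the left of the vowel that changes, the process is progressive (perseverative).

progressive nasality assimilation (vowel nasalisation)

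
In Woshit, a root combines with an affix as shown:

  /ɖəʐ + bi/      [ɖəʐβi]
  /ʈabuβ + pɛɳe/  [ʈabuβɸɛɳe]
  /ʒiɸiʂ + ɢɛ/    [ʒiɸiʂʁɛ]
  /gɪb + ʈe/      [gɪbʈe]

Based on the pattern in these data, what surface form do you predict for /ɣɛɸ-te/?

[ɣɛɸse]

The data show progressive manner assimilation: /b/ → [β] after /ʐ/; /p/ → [ɸ] after /β/; /ɢ/ → [ʁ] after /ʂ/. In each pair only manner changes, matching the preceding consonant, while place and voice stay constant.
No alternation appears in [gɪbʈe]: there the adjacent consonants already agree in manner (/ʈ/ and /b/ are both stops), so this form is consistent with the same rule.
/t/ is a voiceless alveolar stop. The preceding trigger /ɸ/ is a fricative, so /t/ must become a fricative as well.
The voiceless alveolar fricative is [s], so /t/ → [s].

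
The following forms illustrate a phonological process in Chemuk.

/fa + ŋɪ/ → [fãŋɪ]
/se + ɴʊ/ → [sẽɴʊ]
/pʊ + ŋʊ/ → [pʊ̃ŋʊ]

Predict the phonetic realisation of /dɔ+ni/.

The data show regressive nasality assimilation (vowel nasalisation): /a/ → [ã] before /ŋ/; /e/ → [ẽ] before /ɴ/; /ʊ/ → [ʊ̃] before /ŋ/ — a vowel is nasalised by an immediately following nasal consonant.
The vowel /ɔ/ is adjacent to the following nasal /n/, so it acquires [+nasal] and surfaces as [ɔ̃].

[dɔ̃ni]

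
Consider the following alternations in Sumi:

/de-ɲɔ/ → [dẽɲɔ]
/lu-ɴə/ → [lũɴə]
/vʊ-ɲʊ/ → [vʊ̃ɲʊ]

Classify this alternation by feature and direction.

regressive nasality assimilation (vowel nasalisation)

The vowel /e/ surfaces as nasalised [ẽ] next to the following nasal /ɲ/ — it has acquired the [+nasal] feature of its neighbour.
The other forms show the same pattern: /u/ → [ũ] before /ɴ/; /ʊ/ → [ʊ̃] before /ɲ/ — each time a vowel is nasalised next to a following nasal.
Because the conditioning nasal is to the right of the vowel that changes, the process is regressive (anticipatory).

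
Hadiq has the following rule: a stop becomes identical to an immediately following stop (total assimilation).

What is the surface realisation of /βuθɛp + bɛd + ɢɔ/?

/p/ is the segment targeted by the rule; it sits immediately before /b/, so it assimilates completely and surfaces as [b].
The same rule applies at the second boundary: /d/ → [ɢ] next to /ɢ/.

[βuθɛbbɛɢɢɔ]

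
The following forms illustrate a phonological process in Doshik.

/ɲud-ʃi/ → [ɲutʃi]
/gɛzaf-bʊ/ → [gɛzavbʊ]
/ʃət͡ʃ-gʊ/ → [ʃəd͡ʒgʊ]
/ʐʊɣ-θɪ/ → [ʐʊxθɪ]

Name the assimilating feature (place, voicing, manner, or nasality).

Comparing underlying and surface forms, /d/ → [t] is the alternation; the neighbouring /ʃ/ is constant.
The change voiced → voiceless matches the voicing of the following /ʃ/, identifying this as voicing assimilation.
The other alternating forms pattern the same way: /f/ → [v] before /b/ (voiceless → voiced, matching voiced); /t͡ʃ/ → [d͡ʒ] before /g/ (voiceless → voiced, matching voiced); /ɣ/ → [x] before /θ/ (voiced → voiceless, matching voiceless) — only voicing changes, and always toward the following segment.

voicing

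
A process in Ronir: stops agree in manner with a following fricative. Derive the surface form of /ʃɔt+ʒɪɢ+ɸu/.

[ʃɔsʒɪʁɸu]

The rule targets /t/ (voiceless alveolar stop), which sits before the trigger /ʒ/ (fricative).
A voiceless alveolar fricative is [s], so the surface segment is [s].
The same rule applies at the second boundary: /ɢ/ → [ʁ] next to /ɸ/.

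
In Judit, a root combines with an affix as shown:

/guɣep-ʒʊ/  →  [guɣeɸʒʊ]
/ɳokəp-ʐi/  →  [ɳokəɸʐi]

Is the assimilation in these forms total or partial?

partial assimilation

The segment that alternates is /p/, which surfaces as [ɸ] when adjacent to /ʒ/.
/p/ is a stop while /ʒ/ is a fricative; the output [ɸ] is a fricative, matching the trigger — so the feature that spreads is manner.
Place and voice are unchanged, so the assimilation is partial, not total.
The same holds elsewhere in the data: /p/ → [ɸ] before /ʐ/ (stop → fricative, matching a fricative) — only manner changes, and always toward the following segment.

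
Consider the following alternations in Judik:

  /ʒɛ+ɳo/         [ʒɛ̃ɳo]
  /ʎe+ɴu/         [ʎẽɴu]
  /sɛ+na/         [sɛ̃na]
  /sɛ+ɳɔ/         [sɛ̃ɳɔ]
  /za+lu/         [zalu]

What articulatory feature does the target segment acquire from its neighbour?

nasality

The vowel /ɛ/ surfaces as nasalised [ɛ̃] next to the following nasal /ɳ/ — it has acquired the [+nasal] feature of its neighbour.
The other forms show the same pattern: /e/ → [ẽ] before /ɴ/; /ɛ/ → [ɛ̃] before /n/ — each time a vowel is nasalised next to a following nasal.
No change occurs in [zalu] because the vowel at the boundary is adjacent to an oral consonant, not a nasal (/a/ next to /l/).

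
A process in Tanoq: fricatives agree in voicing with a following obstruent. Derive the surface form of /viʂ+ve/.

/ʂ/ is a voiceless retroflex fricative. The following trigger /v/ is voiced, so /ʂ/ must become voiced as well.
A voiced retroflex fricative is [ʐ], so the surface segment is [ʐ].

[viʐve]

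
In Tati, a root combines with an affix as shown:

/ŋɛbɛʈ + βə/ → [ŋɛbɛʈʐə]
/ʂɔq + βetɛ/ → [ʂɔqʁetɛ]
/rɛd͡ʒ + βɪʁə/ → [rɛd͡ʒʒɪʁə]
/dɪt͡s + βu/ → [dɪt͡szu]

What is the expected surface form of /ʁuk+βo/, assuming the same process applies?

The data show progressive place assimilation: /β/ → [ʐ] after /ʈ/; /β/ → [ʁ] after /q/; /β/ → [ʒ] after /d͡ʒ/; /β/ → [z] after /t͡s/. In each pair only place changes, matching the preceding consonant, while manner and voice stay constant.
/β/ is a voiced bilabial fricative. The preceding trigger /k/ is velar, so /β/ must become velar as well.
The voiced velar fricative is [ɣ], so /β/ → [ɣ].

[ʁukɣo]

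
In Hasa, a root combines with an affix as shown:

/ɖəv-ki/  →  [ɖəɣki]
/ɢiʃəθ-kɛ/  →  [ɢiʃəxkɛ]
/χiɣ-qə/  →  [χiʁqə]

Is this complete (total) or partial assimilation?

Comparing underlying and surface forms, /v/ → [ɣ] is the alternation; the neighbouring /k/ is constant.
The change labiodental → velar matches the place of the following /k/, identifying this as place assimilation.
Manner and voice are unchanged, so the assimilation is partial, not total.
The other alternating forms pattern the same way: /θ/ → [x] before /k/ (dental → velar, matching velar); /ɣ/ → [ʁ] before /q/ (velar → uvular, matching uvular) — only place changes, and always toward the following segment.

partial assimilation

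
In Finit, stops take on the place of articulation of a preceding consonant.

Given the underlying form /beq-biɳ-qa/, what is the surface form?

The rule targets /b/ (voiced bilabial stop), which sits after the trigger /q/ (uvular).
The voiced uvular stop is [ɢ], so /b/ → [ɢ].
At the second juncture, /q/ likewise becomes [ʈ] adjacent to /ɳ/.

[beqɢiɳʈa]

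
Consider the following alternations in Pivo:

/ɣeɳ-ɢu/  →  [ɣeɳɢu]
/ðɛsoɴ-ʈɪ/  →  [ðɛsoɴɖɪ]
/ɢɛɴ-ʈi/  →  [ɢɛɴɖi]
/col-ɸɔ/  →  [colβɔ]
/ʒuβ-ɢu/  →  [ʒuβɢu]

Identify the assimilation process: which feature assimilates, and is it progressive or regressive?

The segment that alternates is /ʈ/, which surfaces as [ɖ] when adjacent to /ɴ/.
/ʈ/ is voiceless while /ɴ/ is voiced; the output [ɖ] is voiced, matching the trigger — so the feature that spreads is voicing.
Place and manner are unchanged, so the assimilation is partial, not total.
The same holds elsewhere in the data: /ɸ/ → [β] after /l/ (voiceless → voiced, matching voiced) — only voicing changes, and always toward the preceding segment.
No alternation appears in [ɣeɳɢu], [ʒuβɢu]: there the adjacent consonants already agree in voicing (/ɢ/ and /ɳ/ are both voiced; /ɢ/ and /β/ are both voiced), so these forms are consistent with the same rule.
Since the segment that changes follows the conditioning segment, the assimilation is progressive.

progressive voicing assimilation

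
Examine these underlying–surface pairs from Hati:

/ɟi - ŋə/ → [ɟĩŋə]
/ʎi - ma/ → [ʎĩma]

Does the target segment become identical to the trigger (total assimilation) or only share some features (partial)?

partial assimilation

The vowel /i/ surfaces as nasalised [ĩ] next to the following nasal /ŋ/ — it has acquired the [+nasal] feature of its neighbour.
The other form shows the same pattern: /i/ → [ĩ] before /m/ — each time a vowel is nasalised next to a following nasal.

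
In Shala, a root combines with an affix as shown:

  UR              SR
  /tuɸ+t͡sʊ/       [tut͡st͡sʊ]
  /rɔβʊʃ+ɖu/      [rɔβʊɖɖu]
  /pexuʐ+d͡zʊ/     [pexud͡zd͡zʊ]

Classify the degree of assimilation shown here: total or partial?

total assimilation

The segment that alternates is /ɸ/, which surfaces as [t͡s] when adjacent to /t͡s/.
The output [t͡s] is identical to the trigger /t͡s/ — every feature (place, manner, voicing) has been copied — so this is total assimilation.
The other forms behave the same way: /ʃ/ → [ɖ] before /ɖ/; /ʐ/ → [d͡z] before /d͡z/ — in each case the output is a copy of the following consonant.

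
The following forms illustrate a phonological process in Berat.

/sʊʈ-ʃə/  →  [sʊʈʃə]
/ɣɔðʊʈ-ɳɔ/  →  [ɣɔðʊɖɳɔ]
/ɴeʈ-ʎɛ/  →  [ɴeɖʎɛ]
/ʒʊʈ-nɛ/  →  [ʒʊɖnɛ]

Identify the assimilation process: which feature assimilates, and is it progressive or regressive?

regressive voicing assimilation

Underlying /ʈ/ is realised as [ɖ] next to /ɳ/; /ɳ/ itself does not change.
The change voiceless → voiced matches the voicing of the following /ɳ/, identifying this as voicing assimilation.
Place and manner are unchanged, so the assimilation is partial, not total.
The other alternating forms pattern the same way: /ʈ/ → [ɖ] before /ʎ/ (voiceless → voiced, matching voiced); /ʈ/ → [ɖ] before /n/ (voiceless → voiced, matching voiced) — only voicing changes, and always toward the following segment.
No alternation appears in [sʊʈʃə]: there the adjacent consonants already agree in voicing (/ʈ/ and /ʃ/ are both voiceless), so this form is consistent with the same rule.
The trigger is the following segment, so the direction is regressive (anticipatory).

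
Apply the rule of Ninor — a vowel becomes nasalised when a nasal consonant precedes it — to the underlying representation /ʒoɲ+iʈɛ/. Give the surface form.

/i/ sits next to the nasal /ɲ/ and is therefore nasalised to [ĩ].

[ʒoɲĩʈɛ]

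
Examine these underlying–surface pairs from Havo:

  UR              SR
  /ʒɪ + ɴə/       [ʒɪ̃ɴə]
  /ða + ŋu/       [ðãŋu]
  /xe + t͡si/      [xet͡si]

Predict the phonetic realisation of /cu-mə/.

[cũmə]

The data show regressive nasality assimilation (vowel nasalisation): /ɪ/ → [ɪ̃] before /ɴ/; /a/ → [ã] before /ŋ/ — a vowel is nasalised by an immediately following nasal consonant.
No change occurs in [xet͡si] because the vowel at the boundary is adjacent to an oral consonant, not a nasal (/e/ next to /t͡s/).
/u/ sits next to the nasal /m/ and is therefore nasalised to [ũ].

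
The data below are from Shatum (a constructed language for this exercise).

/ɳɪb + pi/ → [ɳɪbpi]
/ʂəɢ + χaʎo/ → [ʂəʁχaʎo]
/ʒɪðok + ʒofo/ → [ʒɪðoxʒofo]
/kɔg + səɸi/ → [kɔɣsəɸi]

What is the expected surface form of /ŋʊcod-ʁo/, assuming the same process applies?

The data show regressive manner assimilation: /ɢ/ → [ʁ] before /χ/; /k/ → [x] before /ʒ/; /g/ → [ɣ] before /s/. In each pair only manner changes, matching the following consonant, while place and voice stay constant.
No alternation appears in [ɳɪbpi]: there the adjacent consonants already agree in manner (/b/ and /p/ are both stops), so this form is consistent with the same rule.
/d/ is a voiced alveolar stop. The following trigger /ʁ/ is a fricative, so /d/ must become a fricative as well.
A voiced alveolar fricative is [z], so the surface segment is [z].

[ŋʊcozʁo]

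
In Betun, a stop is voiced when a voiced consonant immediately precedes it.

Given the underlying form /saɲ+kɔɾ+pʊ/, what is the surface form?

/k/ is a voiceless velar stop. The preceding trigger /ɲ/ is voiced, so /k/ must become voiced as well.
Changing only its voicing to voiced gives [g] — the voiced velar stop.
The same rule applies at the second boundary: /p/ → [b] next to /ɾ/.

[saɲgɔɾbʊ]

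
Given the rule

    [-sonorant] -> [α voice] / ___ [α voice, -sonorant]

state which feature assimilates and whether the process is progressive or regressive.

regressive voicing assimilation

The rule copies [voice] from the environment onto the target, so the assimilating feature is voicing.
The conditioning segment sits to the right of the focus bar, meaning the trigger follows the segment that changes — regressive assimilation.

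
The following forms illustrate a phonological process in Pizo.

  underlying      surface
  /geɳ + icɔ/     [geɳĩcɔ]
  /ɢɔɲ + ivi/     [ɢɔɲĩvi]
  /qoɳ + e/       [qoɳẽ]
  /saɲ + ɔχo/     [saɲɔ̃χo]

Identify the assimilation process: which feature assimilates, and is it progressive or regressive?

The vowel /i/ surfaces as nasalised [ĩ] next to the preceding nasal /ɳ/ — it has acquired the [+nasal] feature of its neighbour.
The other forms show the same pattern: /i/ → [ĩ] after /ɲ/; /e/ → [ẽ] after /ɳ/; /ɔ/ → [ɔ̃] after /ɲ/ — each time a vowel is nasalised next to a preceding nasal.
Because the conditioning nasal is to the left of the vowel that changes, the process is progressive (perseverative).

progressive nasality assimilation (vowel nasalisation)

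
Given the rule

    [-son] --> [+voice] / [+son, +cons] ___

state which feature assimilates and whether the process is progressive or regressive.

The structural change is [+voice], and the conditioning segment [+son, +cons] (a sonorant consonant) is itself voiced, so the target comes to share the voicing of its neighbour — voicing assimilation.
Since the environment is written before the underscore, the trigger precedes the target; the direction is progressive.

progressive voicing assimilation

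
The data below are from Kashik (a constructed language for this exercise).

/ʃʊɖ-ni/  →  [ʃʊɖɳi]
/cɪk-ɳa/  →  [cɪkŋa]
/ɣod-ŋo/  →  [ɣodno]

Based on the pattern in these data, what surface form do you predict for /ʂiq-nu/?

[ʂiqɴu]

The data show progressive place assimilation: /n/ → [ɳ] after /ɖ/; /ɳ/ → [ŋ] after /k/; /ŋ/ → [n] after /d/. In each pair only place changes, matching the preceding consonant, while manner and voice stay constant.
The rule targets /n/ (voiced alveolar nasal), which sits after the trigger /q/ (uvular).
A voiced uvular nasal is [ɴ], so the surface segment is [ɴ].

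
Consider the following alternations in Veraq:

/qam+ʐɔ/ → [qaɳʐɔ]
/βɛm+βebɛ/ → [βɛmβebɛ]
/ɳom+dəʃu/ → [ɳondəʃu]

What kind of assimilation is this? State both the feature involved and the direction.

Underlying /m/ is realised as [ɳ] next to /ʐ/; /ʐ/ itself does not change.
/m/ is bilabial while /ʐ/ is retroflex; the output [ɳ] is retroflex, matching the trigger — so the feature that spreads is place.
Manner and voice are unchanged, so the assimilation is partial, not total.
Checking the remaining alternation: /m/ → [n] before /d/ (bilabial → alveolar, matching alveolar) — only place changes, and always toward the following segment.
Nothing changes in [βɛmβebɛ]: there the adjacent consonants already agree in place (/m/ and /β/ are both bilabial), so this form is consistent with the same rule.
Since the segment that changes precedes the conditioning segment, the assimilation is regressive.

regressive place assimilation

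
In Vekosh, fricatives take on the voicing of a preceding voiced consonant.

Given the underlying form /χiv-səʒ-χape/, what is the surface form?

[χivzəʒʁape]

/s/ is a voiceless alveolar fricative. The preceding trigger /v/ is voiced, so /s/ must become voiced as well.
The voiced alveolar fricative is [z], so /s/ → [z].
The same rule applies at the second boundary: /χ/ → [ʁ] next to /ʒ/.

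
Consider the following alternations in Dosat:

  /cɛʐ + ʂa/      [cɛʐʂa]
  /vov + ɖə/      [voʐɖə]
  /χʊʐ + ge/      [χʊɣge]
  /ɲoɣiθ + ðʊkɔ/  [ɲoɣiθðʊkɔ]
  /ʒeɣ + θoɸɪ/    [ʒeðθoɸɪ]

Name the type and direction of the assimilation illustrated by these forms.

regressive place assimilation

Underlying /v/ is realised as [ʐ] next to /ɖ/; /ɖ/ itself does not change.
The change labiodental → retroflex matches the place of the following /ɖ/, identifying this as place assimilation.
Manner and voice are unchanged, so the assimilation is partial, not total.
The same holds elsewhere in the data: /ʐ/ → [ɣ] before /g/ (retroflex → velar, matching velar); /ɣ/ → [ð] before /θ/ (velar → dental, matching dental) — only place changes, and always toward the following segment.
Nothing changes in [cɛʐʂa], [ɲoɣiθðʊkɔ]: there the adjacent consonants already agree in place (/ʐ/ and /ʂ/ are both retroflex; /θ/ and /ð/ are both dental), so these forms are consistent with the same rule.
Since the segment that changes precedes the conditioning segment, the assimilation is regressive.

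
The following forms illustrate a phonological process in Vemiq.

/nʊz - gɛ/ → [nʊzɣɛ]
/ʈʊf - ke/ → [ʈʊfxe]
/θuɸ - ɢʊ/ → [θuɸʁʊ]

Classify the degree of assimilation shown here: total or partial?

partial assimilation

The segment that alternates is /g/, which surfaces as [ɣ] when adjacent to /z/.
/g/ is a stop while /z/ is a fricative; the output [ɣ] is a fricative, matching the trigger — so the feature that spreads is manner.
Place and voice are unchanged, so the assimilation is partial, not total.
Checking the remaining alternations: /k/ → [x] after /f/ (stop → fricative, matching a fricative); /ɢ/ → [ʁ] after /ɸ/ (stop → fricative, matching a fricative) — only manner changes, and always toward the preceding segment.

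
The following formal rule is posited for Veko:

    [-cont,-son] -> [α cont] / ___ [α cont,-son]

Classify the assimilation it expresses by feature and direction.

regressive manner assimilation

The shared variable α links the value of [cont] on the target to that of the neighbouring obstruent. [cont] distinguishes stops from fricatives — a manner-of-articulation feature — so this is manner assimilation.
Since the environment is written after the underscore, the trigger follows the target; the direction is regressive.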